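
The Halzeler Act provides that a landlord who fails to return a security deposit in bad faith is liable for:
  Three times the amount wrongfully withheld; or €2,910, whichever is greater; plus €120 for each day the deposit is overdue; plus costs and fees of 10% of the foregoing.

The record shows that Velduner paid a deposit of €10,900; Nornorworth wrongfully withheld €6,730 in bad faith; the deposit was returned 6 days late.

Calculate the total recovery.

Recovery: €23,001

Trebled: 3 × €6,730 = €20,190
Minimum €2,910: €20,190 meets the minimum, no increase.
Late-return penalty: 6 × €120 = €720
Damages plus late penalty: €20,190 + €720 = €20,910
Costs and fees: 10% of €20,910 = €2,091
Total recovery: €20,910 + €2,091 = €23,001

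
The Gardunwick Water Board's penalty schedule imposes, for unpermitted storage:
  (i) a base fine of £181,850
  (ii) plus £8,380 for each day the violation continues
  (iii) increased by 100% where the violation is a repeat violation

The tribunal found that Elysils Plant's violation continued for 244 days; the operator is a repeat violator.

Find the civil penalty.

Per-day component: 244 × £8,380 = £2,044,720
Base plus per-day: £181,850 + £2,044,720 = £2,226,570
Enhancement: 100% of £2,226,570 = £2,226,570
Enhanced fine: £2,226,570 + £2,226,570 = £4,453,140

£4,453,140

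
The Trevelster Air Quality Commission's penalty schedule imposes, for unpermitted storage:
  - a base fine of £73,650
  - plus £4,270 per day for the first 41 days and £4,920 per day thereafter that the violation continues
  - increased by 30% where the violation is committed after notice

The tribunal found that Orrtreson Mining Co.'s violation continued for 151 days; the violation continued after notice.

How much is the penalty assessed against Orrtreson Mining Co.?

First 41 days: 41 × £4,270 = £175,070
Remaining days: (151 − 41) × £4,920 = £541,200
Per-day component: £175,070 + £541,200 = £716,270
Base plus per-day: £73,650 + £716,270 = £789,920
Enhancement: 30% of £789,920 = £236,976
Enhanced fine: £789,920 + £236,976 = £1,026,896

Civil penalty: £1,026,896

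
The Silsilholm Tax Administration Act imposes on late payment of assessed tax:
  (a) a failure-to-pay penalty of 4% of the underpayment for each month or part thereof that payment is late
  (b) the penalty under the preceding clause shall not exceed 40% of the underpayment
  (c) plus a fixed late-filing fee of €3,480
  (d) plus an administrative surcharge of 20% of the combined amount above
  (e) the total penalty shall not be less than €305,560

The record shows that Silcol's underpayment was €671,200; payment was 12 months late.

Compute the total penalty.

€326,352

Accrued rate: 4% × 12 = 48%, capped at 40% → 40%
Failure-to-pay penalty: 40% of €671,200 = €268,480
Penalty before surcharge: €268,480 + €3,480 = €271,960
Administrative surcharge: 20% of €271,960 = €54,392
Total penalty: €271,960 + €54,392 = €326,352
Minimum €305,560: €326,352 meets the minimum, no increase.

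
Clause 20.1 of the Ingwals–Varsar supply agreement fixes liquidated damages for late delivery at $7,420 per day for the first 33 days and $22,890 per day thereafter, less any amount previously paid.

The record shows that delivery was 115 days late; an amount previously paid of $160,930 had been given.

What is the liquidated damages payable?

First 33 days: 33 × $7,420 = $244,860
Remaining days: (115 − 33) × $22,890 = $1,876,980
Accrued per-day damages: $244,860 + $1,876,980 = $2,121,840
Less amount previously paid: $2,121,840 − $160,930 = $1,960,910

$1,960,910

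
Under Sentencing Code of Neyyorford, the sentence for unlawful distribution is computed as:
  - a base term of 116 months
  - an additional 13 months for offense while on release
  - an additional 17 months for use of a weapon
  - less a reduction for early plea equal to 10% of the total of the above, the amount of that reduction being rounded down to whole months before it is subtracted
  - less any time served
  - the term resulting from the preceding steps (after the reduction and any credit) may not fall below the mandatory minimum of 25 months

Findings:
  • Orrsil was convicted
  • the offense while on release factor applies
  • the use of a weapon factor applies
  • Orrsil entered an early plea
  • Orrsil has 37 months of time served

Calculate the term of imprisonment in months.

95 months

Offense while on release enhancement: +13 months
Use of a weapon enhancement: +17 months
Adjusted term: 116 months + 13 months + 17 months = 146 months
Early plea reduction: 10% of 146 months = 14 months (rounded down)
After reduction: 146 − 14 = 132 months
Less time served: 132 months − 37 months = 95 months
Minimum 25 months: 95 months meets the minimum, no increase.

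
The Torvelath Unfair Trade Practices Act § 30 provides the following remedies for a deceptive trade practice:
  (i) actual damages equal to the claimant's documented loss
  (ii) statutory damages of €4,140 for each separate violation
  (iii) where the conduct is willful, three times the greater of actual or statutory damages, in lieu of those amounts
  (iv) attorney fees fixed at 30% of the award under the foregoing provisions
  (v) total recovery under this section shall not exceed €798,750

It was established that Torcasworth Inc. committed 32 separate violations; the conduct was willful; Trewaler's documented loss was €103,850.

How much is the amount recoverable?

€516,672

Statutory damages: 32 × €4,140 = €132,480
Greater of actual damages (€103,850) or statutory damages (€132,480): €132,480
Trebled: 3 × €132,480 = €397,440
Attorney fees: 30% of €397,440 = €119,232
Total before cap: €397,440 + €119,232 = €516,672
Cap at €798,750: €516,672 is within the cap, no reduction.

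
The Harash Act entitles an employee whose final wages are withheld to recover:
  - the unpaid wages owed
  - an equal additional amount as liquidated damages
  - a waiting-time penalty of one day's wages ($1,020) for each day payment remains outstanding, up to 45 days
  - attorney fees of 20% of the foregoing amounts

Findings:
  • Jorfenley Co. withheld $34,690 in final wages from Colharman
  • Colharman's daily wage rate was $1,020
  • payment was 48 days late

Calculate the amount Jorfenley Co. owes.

$138,336

Liquidated damages (equal amount): $34,690
Penalty days: min(48, 45) = 45
Waiting-time penalty: 45 × $1,020 = $45,900
Subtotal: $34,690 + $34,690 + $45,900 = $115,280
Attorney fees: 20% of $115,280 = $23,056
Total award: $115,280 + $23,056 = $138,336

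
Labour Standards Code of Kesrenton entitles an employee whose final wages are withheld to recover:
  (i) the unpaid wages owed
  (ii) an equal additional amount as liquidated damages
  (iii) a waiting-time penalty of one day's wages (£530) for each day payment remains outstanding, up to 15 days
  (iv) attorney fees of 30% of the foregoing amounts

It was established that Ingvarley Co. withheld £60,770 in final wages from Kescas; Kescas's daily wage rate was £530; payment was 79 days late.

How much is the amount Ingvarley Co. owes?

£168,337

Liquidated damages (equal amount): £60,770
Penalty days: min(79, 15) = 15
Waiting-time penalty: 15 × £530 = £7,950
Subtotal: £60,770 + £60,770 + £7,950 = £129,490
Attorney fees: 30% of £129,490 = £38,847
Total award: £129,490 + £38,847 = £168,337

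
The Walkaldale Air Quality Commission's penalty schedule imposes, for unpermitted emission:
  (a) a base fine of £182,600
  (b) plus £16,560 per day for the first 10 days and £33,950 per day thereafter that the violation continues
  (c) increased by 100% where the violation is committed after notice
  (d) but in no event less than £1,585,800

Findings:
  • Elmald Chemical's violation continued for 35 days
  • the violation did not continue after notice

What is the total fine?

First 10 days: 10 × £16,560 = £165,600
Remaining days: (35 − 10) × £33,950 = £848,750
Per-day component: £165,600 + £848,750 = £1,014,350
Base plus per-day: £182,600 + £1,014,350 = £1,196,950
The violation did not continue after notice: no 100% increase.
Minimum £1,585,800: £1,196,950 is below the minimum → £1,585,800

£1,585,800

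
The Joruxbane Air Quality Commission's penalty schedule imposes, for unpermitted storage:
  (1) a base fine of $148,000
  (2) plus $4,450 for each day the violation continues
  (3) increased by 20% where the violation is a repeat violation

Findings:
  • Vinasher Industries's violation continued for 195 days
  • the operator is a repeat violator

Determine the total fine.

$1,218,900

Per-day component: 195 × $4,450 = $867,750
Base plus per-day: $148,000 + $867,750 = $1,015,750
Enhancement: 20% of $1,015,750 = $203,150
Enhanced fine: $1,015,750 + $203,150 = $1,218,900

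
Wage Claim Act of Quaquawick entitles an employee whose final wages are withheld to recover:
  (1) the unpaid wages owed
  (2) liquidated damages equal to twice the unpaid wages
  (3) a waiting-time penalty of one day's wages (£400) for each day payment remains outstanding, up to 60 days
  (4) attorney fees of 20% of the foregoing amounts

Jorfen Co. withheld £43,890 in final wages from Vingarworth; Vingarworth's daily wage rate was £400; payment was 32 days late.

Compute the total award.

Doubled: 2 × £43,890 = £87,780
Penalty days: min(32, 60) = 32
Waiting-time penalty: 32 × £400 = £12,800
Subtotal: £43,890 + £87,780 + £12,800 = £144,470
Attorney fees: 20% of £144,470 = £28,894
Total award: £144,470 + £28,894 = £173,364

£173,364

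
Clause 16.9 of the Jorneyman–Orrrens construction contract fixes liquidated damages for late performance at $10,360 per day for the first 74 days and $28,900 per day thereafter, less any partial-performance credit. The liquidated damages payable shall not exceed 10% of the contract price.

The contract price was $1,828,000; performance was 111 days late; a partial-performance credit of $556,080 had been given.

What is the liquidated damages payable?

First 74 days: 74 × $10,360 = $766,640
Remaining days: (111 − 74) × $28,900 = $1,069,300
Accrued per-day damages: $766,640 + $1,069,300 = $1,835,940
Less partial-performance credit: $1,835,940 − $556,080 = $1,279,860
Cap: 10% of $1,828,000 = $182,800
Cap at $182,800: $1,279,860 exceeds the cap → $182,800

$182,800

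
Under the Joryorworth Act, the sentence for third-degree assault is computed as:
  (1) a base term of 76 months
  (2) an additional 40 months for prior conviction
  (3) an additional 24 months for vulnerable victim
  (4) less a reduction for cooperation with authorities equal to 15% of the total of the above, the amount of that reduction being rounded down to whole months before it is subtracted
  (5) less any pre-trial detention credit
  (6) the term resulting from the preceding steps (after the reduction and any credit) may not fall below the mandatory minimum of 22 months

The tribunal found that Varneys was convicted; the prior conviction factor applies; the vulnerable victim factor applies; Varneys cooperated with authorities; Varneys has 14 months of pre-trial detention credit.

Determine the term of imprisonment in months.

Sentence: 105 months

Prior conviction enhancement: +40 months
Vulnerable victim enhancement: +24 months
Adjusted term: 76 months + 40 months + 24 months = 140 months
Cooperation with authorities reduction: 15% of 140 months = 21 months (rounded down)
After reduction: 140 − 21 = 119 months
Less pre-trial detention credit: 119 months − 14 months = 105 months
Minimum 22 months: 105 months meets the minimum, no increase.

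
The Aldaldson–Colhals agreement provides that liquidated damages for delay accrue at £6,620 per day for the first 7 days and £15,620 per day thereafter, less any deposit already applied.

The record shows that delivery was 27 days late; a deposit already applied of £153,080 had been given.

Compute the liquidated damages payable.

£205,660

First 7 days: 7 × £6,620 = £46,340
Remaining days: (27 − 7) × £15,620 = £312,400
Accrued per-day damages: £46,340 + £312,400 = £358,740
Less deposit already applied: £358,740 − £153,080 = £205,660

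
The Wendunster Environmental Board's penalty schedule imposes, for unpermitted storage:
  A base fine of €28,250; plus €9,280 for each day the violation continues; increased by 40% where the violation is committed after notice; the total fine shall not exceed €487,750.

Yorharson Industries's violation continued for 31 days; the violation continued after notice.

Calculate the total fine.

€442,302

Per-day component: 31 × €9,280 = €287,680
Base plus per-day: €28,250 + €287,680 = €315,930
Enhancement: 40% of €315,930 = €126,372
Enhanced fine: €315,930 + €126,372 = €442,302
Cap at €487,750: €442,302 is within the cap, no reduction.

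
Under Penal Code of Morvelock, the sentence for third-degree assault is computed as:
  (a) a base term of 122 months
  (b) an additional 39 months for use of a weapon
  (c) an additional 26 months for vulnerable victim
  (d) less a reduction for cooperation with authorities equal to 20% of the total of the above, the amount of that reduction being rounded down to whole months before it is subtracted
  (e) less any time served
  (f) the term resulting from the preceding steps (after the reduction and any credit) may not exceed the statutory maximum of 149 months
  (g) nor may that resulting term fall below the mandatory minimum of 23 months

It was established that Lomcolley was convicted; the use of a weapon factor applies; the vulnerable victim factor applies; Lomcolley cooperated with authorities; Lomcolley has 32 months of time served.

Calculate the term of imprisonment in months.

118 months

Use of a weapon enhancement: +39 months
Vulnerable victim enhancement: +26 months
Adjusted term: 122 months + 39 months + 26 months = 187 months
Cooperation with authorities reduction: 20% of 187 months = 37 months (rounded down)
After reduction: 187 − 37 = 150 months
Less time served: 150 months − 32 months = 118 months
Cap at 149 months: 118 months is within the cap, no reduction.
Minimum 23 months: 118 months meets the minimum, no increase.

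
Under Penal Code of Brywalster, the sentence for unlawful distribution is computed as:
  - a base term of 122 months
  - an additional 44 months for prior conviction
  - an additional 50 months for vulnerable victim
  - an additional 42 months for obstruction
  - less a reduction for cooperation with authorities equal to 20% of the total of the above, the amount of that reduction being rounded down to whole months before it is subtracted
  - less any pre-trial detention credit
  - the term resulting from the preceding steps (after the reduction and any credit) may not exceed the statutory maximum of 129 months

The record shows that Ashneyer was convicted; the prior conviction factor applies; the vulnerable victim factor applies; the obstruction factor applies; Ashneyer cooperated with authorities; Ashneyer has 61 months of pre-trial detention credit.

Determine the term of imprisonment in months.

Prior conviction enhancement: +44 months
Vulnerable victim enhancement: +50 months
Obstruction enhancement: +42 months
Adjusted term: 122 months + 44 months + 50 months + 42 months = 258 months
Cooperation with authorities reduction: 20% of 258 months = 51 months (rounded down)
After reduction: 258 − 51 = 207 months
Less pre-trial detention credit: 207 months − 61 months = 146 months
Cap at 129 months: 146 months exceeds the cap → 129 months

Sentence: 129 months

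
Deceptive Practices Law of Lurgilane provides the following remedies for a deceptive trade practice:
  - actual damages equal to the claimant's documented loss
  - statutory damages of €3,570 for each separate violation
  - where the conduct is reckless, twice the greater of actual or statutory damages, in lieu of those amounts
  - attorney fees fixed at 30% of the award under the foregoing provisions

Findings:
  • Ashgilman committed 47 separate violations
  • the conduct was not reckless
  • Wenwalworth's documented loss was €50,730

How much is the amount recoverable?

Total recovery: €284,076

Statutory damages: 47 × €3,570 = €167,790
Conduct not reckless: the in-lieu enhancement does not apply.
Actual plus statutory damages: €50,730 + €167,790 = €218,520
Attorney fees: 30% of €218,520 = €65,556
Total recovery: €218,520 + €65,556 = €284,076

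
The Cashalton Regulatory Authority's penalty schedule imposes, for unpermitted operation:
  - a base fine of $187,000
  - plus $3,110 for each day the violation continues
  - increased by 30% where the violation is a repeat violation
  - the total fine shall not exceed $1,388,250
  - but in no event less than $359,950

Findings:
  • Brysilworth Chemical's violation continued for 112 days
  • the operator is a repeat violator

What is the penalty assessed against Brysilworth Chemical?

Per-day component: 112 × $3,110 = $348,320
Base plus per-day: $187,000 + $348,320 = $535,320
Enhancement: 30% of $535,320 = $160,596
Enhanced fine: $535,320 + $160,596 = $695,916
Cap at $1,388,250: $695,916 is within the cap, no reduction.
Minimum $359,950: $695,916 meets the minimum, no increase.

$695,916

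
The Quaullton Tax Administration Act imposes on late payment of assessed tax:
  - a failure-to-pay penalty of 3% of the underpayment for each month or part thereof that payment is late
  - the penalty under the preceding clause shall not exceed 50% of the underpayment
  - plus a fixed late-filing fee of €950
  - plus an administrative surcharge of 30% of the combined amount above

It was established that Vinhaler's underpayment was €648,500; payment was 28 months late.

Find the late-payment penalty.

€422,760

Accrued rate: 3% × 28 = 84%, capped at 50% → 50%
Failure-to-pay penalty: 50% of €648,500 = €324,250
Penalty before surcharge: €324,250 + €950 = €325,200
Administrative surcharge: 30% of €325,200 = €97,560
Total penalty: €325,200 + €97,560 = €422,760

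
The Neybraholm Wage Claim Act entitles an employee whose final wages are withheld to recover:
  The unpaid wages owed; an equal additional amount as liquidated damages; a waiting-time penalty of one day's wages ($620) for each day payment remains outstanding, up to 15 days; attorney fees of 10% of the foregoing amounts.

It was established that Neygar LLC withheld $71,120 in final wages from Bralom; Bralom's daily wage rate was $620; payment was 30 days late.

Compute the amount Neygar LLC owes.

Liquidated damages (equal amount): $71,120
Penalty days: min(30, 15) = 15
Waiting-time penalty: 15 × $620 = $9,300
Subtotal: $71,120 + $71,120 + $9,300 = $151,540
Attorney fees: 10% of $151,540 = $15,154
Total award: $151,540 + $15,154 = $166,694

Total award: $166,694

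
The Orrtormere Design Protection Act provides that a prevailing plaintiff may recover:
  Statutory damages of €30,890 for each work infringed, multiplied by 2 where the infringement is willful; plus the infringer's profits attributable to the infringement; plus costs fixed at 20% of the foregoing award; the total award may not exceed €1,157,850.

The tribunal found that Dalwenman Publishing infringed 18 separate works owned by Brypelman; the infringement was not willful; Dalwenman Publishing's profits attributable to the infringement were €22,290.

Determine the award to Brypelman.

Statutory damages: 18 × €30,890 = €556,020
Infringement not willful: no ×2 enhancement.
Combined award: €556,020 + €22,290 = €578,310
Costs: 20% of €578,310 = €115,662
Award plus costs: €578,310 + €115,662 = €693,972
Cap at €1,157,850: €693,972 is within the cap, no reduction.

€693,972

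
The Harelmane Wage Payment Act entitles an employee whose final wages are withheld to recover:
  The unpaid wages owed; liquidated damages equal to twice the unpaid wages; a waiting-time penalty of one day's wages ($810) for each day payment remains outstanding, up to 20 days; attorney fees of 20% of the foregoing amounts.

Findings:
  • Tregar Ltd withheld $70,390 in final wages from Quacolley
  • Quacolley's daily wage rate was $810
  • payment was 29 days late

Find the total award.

Doubled: 2 × $70,390 = $140,780
Penalty days: min(29, 20) = 20
Waiting-time penalty: 20 × $810 = $16,200
Subtotal: $70,390 + $140,780 + $16,200 = $227,370
Attorney fees: 20% of $227,370 = $45,474
Total award: $227,370 + $45,474 = $272,844

$272,844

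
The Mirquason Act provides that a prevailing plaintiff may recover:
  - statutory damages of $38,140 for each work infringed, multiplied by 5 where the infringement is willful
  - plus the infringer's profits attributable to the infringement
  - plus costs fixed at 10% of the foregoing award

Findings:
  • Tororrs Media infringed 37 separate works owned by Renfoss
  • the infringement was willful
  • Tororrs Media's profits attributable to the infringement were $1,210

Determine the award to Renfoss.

Statutory damages: 37 × $38,140 = $1,411,180
Multiplied by 5: 5 × $1,411,180 = $7,055,900
Combined award: $7,055,900 + $1,210 = $7,057,110
Costs: 10% of $7,057,110 = $705,711
Award plus costs: $7,057,110 + $705,711 = $7,762,821

Award: $7,762,821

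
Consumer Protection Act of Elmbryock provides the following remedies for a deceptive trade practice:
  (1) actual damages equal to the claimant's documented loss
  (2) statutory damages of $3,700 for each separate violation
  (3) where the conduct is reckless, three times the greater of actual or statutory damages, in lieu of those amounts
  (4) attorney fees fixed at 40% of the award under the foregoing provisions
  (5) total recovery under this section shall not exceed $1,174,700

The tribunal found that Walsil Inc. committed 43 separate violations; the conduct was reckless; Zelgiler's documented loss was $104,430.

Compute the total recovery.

$668,220

Statutory damages: 43 × $3,700 = $159,100
Greater of actual damages ($104,430) or statutory damages ($159,100): $159,100
Trebled: 3 × $159,100 = $477,300
Attorney fees: 40% of $477,300 = $190,920
Total before cap: $477,300 + $190,920 = $668,220
Cap at $1,174,700: $668,220 is within the cap, no reduction.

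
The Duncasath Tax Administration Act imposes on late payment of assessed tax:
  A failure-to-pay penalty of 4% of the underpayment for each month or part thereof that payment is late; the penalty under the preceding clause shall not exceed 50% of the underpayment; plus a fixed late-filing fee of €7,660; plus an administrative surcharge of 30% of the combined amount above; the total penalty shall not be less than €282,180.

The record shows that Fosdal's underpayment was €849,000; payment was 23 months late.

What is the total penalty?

€561,808

Accrued rate: 4% × 23 = 92%, capped at 50% → 50%
Failure-to-pay penalty: 50% of €849,000 = €424,500
Penalty before surcharge: €424,500 + €7,660 = €432,160
Administrative surcharge: 30% of €432,160 = €129,648
Total penalty: €432,160 + €129,648 = €561,808
Minimum €282,180: €561,808 meets the minimum, no increase.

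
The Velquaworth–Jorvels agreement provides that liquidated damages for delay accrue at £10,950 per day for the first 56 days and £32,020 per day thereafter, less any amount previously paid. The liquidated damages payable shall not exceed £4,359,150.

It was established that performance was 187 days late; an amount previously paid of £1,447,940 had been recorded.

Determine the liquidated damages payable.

£3,359,880

First 56 days: 56 × £10,950 = £613,200
Remaining days: (187 − 56) × £32,020 = £4,194,620
Accrued per-day damages: £613,200 + £4,194,620 = £4,807,820
Less amount previously paid: £4,807,820 − £1,447,940 = £3,359,880
Cap at £4,359,150: £3,359,880 is within the cap, no reduction.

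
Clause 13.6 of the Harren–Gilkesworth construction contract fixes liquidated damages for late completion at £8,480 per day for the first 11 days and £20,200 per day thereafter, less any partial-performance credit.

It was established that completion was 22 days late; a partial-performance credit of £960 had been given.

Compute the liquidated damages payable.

First 11 days: 11 × £8,480 = £93,280
Remaining days: (22 − 11) × £20,200 = £222,200
Accrued per-day damages: £93,280 + £222,200 = £315,480
Less partial-performance credit: £315,480 − £960 = £314,520

£314,520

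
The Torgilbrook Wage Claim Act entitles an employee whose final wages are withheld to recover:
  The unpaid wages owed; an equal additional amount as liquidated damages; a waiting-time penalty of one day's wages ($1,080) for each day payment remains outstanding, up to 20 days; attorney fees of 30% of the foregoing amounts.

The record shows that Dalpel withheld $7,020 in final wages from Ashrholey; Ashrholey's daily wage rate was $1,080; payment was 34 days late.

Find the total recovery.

Liquidated damages (equal amount): $7,020
Penalty days: min(34, 20) = 20
Waiting-time penalty: 20 × $1,080 = $21,600
Subtotal: $7,020 + $7,020 + $21,600 = $35,640
Attorney fees: 30% of $35,640 = $10,692
Total award: $35,640 + $10,692 = $46,332

$46,332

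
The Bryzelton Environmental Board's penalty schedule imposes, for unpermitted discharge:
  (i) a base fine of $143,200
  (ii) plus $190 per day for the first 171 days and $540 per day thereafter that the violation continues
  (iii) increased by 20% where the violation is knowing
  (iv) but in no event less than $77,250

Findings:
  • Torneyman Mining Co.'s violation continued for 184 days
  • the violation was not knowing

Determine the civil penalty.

First 171 days: 171 × $190 = $32,490
Remaining days: (184 − 171) × $540 = $7,020
Per-day component: $32,490 + $7,020 = $39,510
Base plus per-day: $143,200 + $39,510 = $182,710
The violation was not knowing: no 20% increase.
Minimum $77,250: $182,710 meets the minimum, no increase.

$182,710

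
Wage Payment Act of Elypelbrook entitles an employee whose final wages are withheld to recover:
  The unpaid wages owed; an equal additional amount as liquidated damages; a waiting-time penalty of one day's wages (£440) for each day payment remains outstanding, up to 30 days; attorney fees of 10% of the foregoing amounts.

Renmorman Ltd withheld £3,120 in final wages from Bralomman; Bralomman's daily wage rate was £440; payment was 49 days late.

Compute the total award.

£21,384

Liquidated damages (equal amount): £3,120
Penalty days: min(49, 30) = 30
Waiting-time penalty: 30 × £440 = £13,200
Subtotal: £3,120 + £3,120 + £13,200 = £19,440
Attorney fees: 10% of £19,440 = £1,944
Total award: £19,440 + £1,944 = £21,384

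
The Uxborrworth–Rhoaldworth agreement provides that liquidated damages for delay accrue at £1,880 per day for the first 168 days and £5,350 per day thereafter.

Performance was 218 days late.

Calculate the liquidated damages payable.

£583,340

First 168 days: 168 × £1,880 = £315,840
Remaining days: (218 − 168) × £5,350 = £267,500
Accrued per-day damages: £315,840 + £267,500 = £583,340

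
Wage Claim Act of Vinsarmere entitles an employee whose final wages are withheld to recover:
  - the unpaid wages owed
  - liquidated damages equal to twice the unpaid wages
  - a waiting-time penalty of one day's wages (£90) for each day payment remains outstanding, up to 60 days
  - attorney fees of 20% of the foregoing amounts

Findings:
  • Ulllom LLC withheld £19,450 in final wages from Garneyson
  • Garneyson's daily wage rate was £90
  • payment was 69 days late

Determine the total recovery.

£76,500

Doubled: 2 × £19,450 = £38,900
Penalty days: min(69, 60) = 60
Waiting-time penalty: 60 × £90 = £5,400
Subtotal: £19,450 + £38,900 + £5,400 = £63,750
Attorney fees: 20% of £63,750 = £12,750
Total award: £63,750 + £12,750 = £76,500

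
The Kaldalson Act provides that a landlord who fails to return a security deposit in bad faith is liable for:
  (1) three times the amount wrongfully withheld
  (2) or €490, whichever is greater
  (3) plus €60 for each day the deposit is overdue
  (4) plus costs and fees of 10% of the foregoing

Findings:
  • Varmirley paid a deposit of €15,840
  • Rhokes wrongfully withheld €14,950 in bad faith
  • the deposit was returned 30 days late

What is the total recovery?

€51,315

Trebled: 3 × €14,950 = €44,850
Minimum €490: €44,850 meets the minimum, no increase.
Late-return penalty: 30 × €60 = €1,800
Damages plus late penalty: €44,850 + €1,800 = €46,650
Costs and fees: 10% of €46,650 = €4,665
Total recovery: €46,650 + €4,665 = €51,315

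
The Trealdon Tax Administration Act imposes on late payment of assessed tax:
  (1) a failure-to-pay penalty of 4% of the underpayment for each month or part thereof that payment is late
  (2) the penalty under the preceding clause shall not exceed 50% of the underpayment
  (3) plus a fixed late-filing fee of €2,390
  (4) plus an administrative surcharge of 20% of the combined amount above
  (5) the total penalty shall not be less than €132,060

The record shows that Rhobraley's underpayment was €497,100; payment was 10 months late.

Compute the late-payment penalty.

€241,476

Accrued rate: 4% × 10 = 40%, capped at 50% → 40%
Failure-to-pay penalty: 40% of €497,100 = €198,840
Penalty before surcharge: €198,840 + €2,390 = €201,230
Administrative surcharge: 20% of €201,230 = €40,246
Total penalty: €201,230 + €40,246 = €241,476
Minimum €132,060: €241,476 meets the minimum, no increase.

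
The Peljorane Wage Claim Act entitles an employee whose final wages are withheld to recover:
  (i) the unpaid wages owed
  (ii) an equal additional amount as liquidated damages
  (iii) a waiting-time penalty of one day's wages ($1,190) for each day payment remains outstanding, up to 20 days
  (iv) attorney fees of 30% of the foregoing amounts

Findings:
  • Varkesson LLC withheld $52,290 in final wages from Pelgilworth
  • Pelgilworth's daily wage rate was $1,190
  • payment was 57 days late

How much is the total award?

$166,894

Liquidated damages (equal amount): $52,290
Penalty days: min(57, 20) = 20
Waiting-time penalty: 20 × $1,190 = $23,800
Subtotal: $52,290 + $52,290 + $23,800 = $128,380
Attorney fees: 30% of $128,380 = $38,514
Total award: $128,380 + $38,514 = $166,894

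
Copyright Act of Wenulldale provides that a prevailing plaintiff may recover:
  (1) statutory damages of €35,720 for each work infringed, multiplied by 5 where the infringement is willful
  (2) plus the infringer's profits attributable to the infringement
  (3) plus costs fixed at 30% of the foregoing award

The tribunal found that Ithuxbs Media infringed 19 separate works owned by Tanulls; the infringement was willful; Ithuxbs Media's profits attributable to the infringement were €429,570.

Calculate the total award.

€4,969,861

Statutory damages: 19 × €35,720 = €678,680
Multiplied by 5: 5 × €678,680 = €3,393,400
Combined award: €3,393,400 + €429,570 = €3,822,970
Costs: 30% of €3,822,970 = €1,146,891
Award plus costs: €3,822,970 + €1,146,891 = €4,969,861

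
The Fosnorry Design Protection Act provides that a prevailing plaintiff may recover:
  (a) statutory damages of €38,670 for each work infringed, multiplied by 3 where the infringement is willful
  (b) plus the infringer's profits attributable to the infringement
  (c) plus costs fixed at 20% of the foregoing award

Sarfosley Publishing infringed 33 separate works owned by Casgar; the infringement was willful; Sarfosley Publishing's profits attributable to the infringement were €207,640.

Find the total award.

€4,843,164

Statutory damages: 33 × €38,670 = €1,276,110
Trebled: 3 × €1,276,110 = €3,828,330
Combined award: €3,828,330 + €207,640 = €4,035,970
Costs: 20% of €4,035,970 = €807,194
Award plus costs: €4,035,970 + €807,194 = €4,843,164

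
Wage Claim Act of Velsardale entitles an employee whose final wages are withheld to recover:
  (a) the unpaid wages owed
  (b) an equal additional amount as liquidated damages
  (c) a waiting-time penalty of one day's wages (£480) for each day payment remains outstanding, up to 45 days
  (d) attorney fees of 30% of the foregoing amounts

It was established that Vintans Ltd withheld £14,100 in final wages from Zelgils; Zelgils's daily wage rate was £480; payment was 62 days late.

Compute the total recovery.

Liquidated damages (equal amount): £14,100
Penalty days: min(62, 45) = 45
Waiting-time penalty: 45 × £480 = £21,600
Subtotal: £14,100 + £14,100 + £21,600 = £49,800
Attorney fees: 30% of £49,800 = £14,940
Total award: £49,800 + £14,940 = £64,740

£64,740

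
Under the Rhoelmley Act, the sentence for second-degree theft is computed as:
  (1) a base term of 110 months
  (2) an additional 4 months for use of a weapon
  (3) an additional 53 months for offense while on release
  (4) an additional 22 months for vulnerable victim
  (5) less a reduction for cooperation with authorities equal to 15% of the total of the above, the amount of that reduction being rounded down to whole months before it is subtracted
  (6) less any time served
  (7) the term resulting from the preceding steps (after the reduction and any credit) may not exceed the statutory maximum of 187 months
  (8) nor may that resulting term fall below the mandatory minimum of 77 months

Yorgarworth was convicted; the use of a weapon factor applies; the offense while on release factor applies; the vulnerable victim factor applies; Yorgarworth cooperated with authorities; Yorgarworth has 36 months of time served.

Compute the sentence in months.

125 months

Use of a weapon enhancement: +4 months
Offense while on release enhancement: +53 months
Vulnerable victim enhancement: +22 months
Adjusted term: 110 months + 4 months + 53 months + 22 months = 189 months
Cooperation with authorities reduction: 15% of 189 months = 28 months (rounded down)
After reduction: 189 − 28 = 161 months
Less time served: 161 months − 36 months = 125 months
Cap at 187 months: 125 months is within the cap, no reduction.
Minimum 77 months: 125 months meets the minimum, no increase.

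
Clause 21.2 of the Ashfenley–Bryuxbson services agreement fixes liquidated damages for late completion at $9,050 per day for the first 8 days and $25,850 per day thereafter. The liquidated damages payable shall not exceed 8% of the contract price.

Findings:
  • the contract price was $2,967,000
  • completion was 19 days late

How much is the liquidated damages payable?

First 8 days: 8 × $9,050 = $72,400
Remaining days: (19 − 8) × $25,850 = $284,350
Accrued per-day damages: $72,400 + $284,350 = $356,750
Cap: 8% of $2,967,000 = $237,360
Cap at $237,360: $356,750 exceeds the cap → $237,360

$237,360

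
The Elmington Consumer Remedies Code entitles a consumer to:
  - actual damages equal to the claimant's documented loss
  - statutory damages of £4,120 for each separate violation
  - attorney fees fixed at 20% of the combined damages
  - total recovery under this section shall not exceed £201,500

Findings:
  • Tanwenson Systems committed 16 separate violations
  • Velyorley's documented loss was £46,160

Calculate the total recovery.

Statutory damages: 16 × £4,120 = £65,920
Combined damages: £46,160 + £65,920 = £112,080
Attorney fees: 20% of £112,080 = £22,416
Total before cap: £112,080 + £22,416 = £134,496
Cap at £201,500: £134,496 is within the cap, no reduction.

£134,496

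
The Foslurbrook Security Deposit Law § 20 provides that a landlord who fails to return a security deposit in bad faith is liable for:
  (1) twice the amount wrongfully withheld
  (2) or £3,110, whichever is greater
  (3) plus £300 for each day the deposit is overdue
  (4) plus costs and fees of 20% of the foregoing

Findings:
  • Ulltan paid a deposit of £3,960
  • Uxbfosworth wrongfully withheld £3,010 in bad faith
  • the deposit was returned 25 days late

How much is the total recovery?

Doubled: 2 × £3,010 = £6,020
Minimum £3,110: £6,020 meets the minimum, no increase.
Late-return penalty: 25 × £300 = £7,500
Damages plus late penalty: £6,020 + £7,500 = £13,520
Costs and fees: 20% of £13,520 = £2,704
Total recovery: £13,520 + £2,704 = £16,224

£16,224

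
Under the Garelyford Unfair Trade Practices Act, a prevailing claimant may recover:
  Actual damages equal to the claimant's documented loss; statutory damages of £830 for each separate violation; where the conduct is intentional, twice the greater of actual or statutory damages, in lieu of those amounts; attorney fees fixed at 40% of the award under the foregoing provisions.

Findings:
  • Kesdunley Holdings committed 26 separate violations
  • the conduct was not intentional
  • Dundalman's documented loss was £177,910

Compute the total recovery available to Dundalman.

£279,286

Statutory damages: 26 × £830 = £21,580
Conduct not intentional: the in-lieu enhancement does not apply.
Actual plus statutory damages: £177,910 + £21,580 = £199,490
Attorney fees: 40% of £199,490 = £79,796
Total recovery: £199,490 + £79,796 = £279,286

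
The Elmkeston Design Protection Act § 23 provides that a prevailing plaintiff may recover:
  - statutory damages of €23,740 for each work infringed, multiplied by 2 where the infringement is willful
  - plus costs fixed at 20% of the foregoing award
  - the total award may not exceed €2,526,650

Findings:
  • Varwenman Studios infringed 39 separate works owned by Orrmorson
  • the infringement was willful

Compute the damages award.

€2,222,064

Statutory damages: 39 × €23,740 = €925,860
Doubled: 2 × €925,860 = €1,851,720
Costs: 20% of €1,851,720 = €370,344
Award plus costs: €1,851,720 + €370,344 = €2,222,064
Cap at €2,526,650: €2,222,064 is within the cap, no reduction.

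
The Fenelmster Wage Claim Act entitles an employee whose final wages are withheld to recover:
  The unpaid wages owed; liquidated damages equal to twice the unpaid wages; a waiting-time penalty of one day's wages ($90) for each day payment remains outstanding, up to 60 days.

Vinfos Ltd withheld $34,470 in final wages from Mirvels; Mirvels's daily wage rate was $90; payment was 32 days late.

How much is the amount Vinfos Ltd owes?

$106,290

Doubled: 2 × $34,470 = $68,940
Penalty days: min(32, 60) = 32
Waiting-time penalty: 32 × $90 = $2,880
Total award: $34,470 + $68,940 + $2,880 = $106,290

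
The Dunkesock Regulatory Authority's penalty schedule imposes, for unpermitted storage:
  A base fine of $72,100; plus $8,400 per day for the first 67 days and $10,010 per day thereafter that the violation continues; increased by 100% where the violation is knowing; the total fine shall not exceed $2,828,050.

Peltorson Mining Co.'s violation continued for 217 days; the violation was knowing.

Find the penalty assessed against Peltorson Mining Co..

$2,828,050

First 67 days: 67 × $8,400 = $562,800
Remaining days: (217 − 67) × $10,010 = $1,501,500
Per-day component: $562,800 + $1,501,500 = $2,064,300
Base plus per-day: $72,100 + $2,064,300 = $2,136,400
Enhancement: 100% of $2,136,400 = $2,136,400
Enhanced fine: $2,136,400 + $2,136,400 = $4,272,800
Cap at $2,828,050: $4,272,800 exceeds the cap → $2,828,050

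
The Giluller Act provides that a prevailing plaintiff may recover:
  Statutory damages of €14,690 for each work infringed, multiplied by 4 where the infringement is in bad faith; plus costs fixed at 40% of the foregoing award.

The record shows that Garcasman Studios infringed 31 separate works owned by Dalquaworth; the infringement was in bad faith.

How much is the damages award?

Statutory damages: 31 × €14,690 = €455,390
Multiplied by 4: 4 × €455,390 = €1,821,560
Costs: 40% of €1,821,560 = €728,624
Award plus costs: €1,821,560 + €728,624 = €2,550,184

€2,550,184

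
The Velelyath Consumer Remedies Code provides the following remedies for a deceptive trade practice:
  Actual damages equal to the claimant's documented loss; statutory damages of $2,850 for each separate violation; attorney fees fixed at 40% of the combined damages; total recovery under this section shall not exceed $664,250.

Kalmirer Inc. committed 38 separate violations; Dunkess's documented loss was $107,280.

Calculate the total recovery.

Statutory damages: 38 × $2,850 = $108,300
Combined damages: $107,280 + $108,300 = $215,580
Attorney fees: 40% of $215,580 = $86,232
Total before cap: $215,580 + $86,232 = $301,812
Cap at $664,250: $301,812 is within the cap, no reduction.

$301,812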